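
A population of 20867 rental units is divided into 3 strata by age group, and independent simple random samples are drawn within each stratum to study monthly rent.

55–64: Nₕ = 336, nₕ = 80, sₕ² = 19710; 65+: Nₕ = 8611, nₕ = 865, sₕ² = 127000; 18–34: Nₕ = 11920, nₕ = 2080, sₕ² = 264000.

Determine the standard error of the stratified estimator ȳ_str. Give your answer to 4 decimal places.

Var(ȳ_str) = Σₕ Wₕ²(1 − fₕ)sₕ²/nₕ with Wₕ = Nₕ/N, N = 20867.
55–64: Wₕ = 0.01610198; term = 0.01610198²·(1 − 0.23809524)·19710/80 = 0.048669384.
65+: Wₕ = 0.41266114; term = 0.41266114²·(1 − 0.10045291)·127000/865 = 22.490477.
18–34: Wₕ = 0.57123688; term = 0.57123688²·(1 − 0.17449664)·264000/2080 = 34.189434.
Sum = 56.72858.
SE = √(56.72858) = 7.5318.

7.5318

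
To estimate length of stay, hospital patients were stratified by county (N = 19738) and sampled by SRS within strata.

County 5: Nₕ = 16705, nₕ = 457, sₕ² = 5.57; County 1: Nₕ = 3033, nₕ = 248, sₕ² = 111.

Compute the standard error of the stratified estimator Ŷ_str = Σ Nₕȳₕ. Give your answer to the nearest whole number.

Var(Ŷ_str) = Σₕ Nₕ²(1 − fₕ)sₕ²/nₕ.
County 5: 16705²·(1 − 457/16705)·5.57/457 = 3.3081515 × 10^6.
County 1: 3033²·(1 − 248/3033)·111/248 = 3.7806712 × 10^6.
Sum = 7.0888227 × 10^6.
SE = √(7.0888227 × 10^6) = 2662.

2662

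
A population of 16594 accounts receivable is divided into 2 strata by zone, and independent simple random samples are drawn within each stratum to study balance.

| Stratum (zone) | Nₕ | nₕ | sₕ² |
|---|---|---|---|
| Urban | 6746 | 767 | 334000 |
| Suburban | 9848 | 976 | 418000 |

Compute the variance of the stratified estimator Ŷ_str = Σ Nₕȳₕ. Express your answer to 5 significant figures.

5.4983 × 10^10

Var(Ŷ_str) = Σₕ Nₕ²(1 − fₕ)sₕ²/nₕ.
Urban: 6746²·(1 − 767/6746)·334000/767 = 1.7564104 × 10^10.
Suburban: 9848²·(1 − 976/9848)·418000/976 = 3.7419333 × 10^10.
Sum = 5.4983437 × 10^10.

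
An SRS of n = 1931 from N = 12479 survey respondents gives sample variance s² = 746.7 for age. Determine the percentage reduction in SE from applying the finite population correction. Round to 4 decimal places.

8.0620

f = n/N = 1931/12479 = 0.15473996.
SE_no-fpc = √(s²/n) = 0.6218447; SE_fpc = √((1−f)s²/n) = 0.57171174.
Ratio = √(1−f) = 0.91938025. Reduction = 100·(1 − 0.91938025) = 8.0620%.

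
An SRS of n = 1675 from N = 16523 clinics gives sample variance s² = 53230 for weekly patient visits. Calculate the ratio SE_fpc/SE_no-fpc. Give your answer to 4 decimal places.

f = n/N = 1675/16523 = 0.10137384.
SE_no-fpc = √(s²/n) = 5.6372958; SE_fpc = √((1−f)s²/n) = 5.343925.
Ratio = √(1−f) = 0.94795894.

0.9480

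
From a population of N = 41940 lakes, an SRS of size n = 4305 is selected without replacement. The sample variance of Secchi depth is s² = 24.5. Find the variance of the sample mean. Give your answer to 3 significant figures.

Under SRS without replacement, Var(ȳ) = (1 − f)·s²/n with f = n/N = 4305/41940 = 0.10264664.
Var(ȳ) = (1 − 0.10264664)·24.5/4305 = 0.89735336·0.0056910569 = 0.0051068891.

0.00511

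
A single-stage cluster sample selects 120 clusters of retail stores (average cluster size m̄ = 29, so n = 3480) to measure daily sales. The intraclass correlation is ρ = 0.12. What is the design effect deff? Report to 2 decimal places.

deff = 1 + (29 − 1)·0.12 = 1 + 3.36 = 4.36.

4.36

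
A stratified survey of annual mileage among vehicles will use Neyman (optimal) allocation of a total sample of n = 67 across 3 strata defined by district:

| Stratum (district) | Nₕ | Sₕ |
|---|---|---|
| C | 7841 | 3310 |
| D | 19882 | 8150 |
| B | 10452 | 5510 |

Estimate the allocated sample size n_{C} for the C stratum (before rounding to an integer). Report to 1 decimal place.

7.1

Neyman allocation: nₕ = n·NₕSₕ / Σⱼ NⱼSⱼ.
Σ NⱼSⱼ = 7841·3310 + 19882·8150 + 10452·5510 = 2.4558253 × 10^8.
n_{C} = 67·7841·3310 / (2.4558253 × 10^8) = 7.1.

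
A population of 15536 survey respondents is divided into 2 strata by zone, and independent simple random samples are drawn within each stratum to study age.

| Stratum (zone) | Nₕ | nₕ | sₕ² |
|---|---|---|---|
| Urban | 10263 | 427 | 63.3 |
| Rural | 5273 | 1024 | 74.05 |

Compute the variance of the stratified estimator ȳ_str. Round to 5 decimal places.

Var(ȳ_str) = Σₕ Wₕ²(1 − fₕ)sₕ²/nₕ with Wₕ = Nₕ/N, N = 15536.
Urban: Wₕ = 0.66059475; term = 0.66059475²·(1 − 0.04160577)·63.3/427 = 0.061999796.
Rural: Wₕ = 0.33940525; term = 0.33940525²·(1 − 0.19419685)·74.05/1024 = 0.0067126064.
Sum = 0.068712402.

0.06871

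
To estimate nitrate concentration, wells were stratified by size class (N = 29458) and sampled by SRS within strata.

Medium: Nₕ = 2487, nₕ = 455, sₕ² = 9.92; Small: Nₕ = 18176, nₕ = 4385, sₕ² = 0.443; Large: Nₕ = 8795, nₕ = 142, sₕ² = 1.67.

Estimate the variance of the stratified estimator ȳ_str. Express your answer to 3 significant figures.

0.00119

Var(ȳ_str) = Σₕ Wₕ²(1 − fₕ)sₕ²/nₕ with Wₕ = Nₕ/N, N = 29458.
Medium: Wₕ = 0.08442528; term = 0.08442528²·(1 − 0.18295135)·9.92/455 = 1.269677 × 10^-4.
Small: Wₕ = 0.61701405; term = 0.61701405²·(1 − 0.24125220)·0.443/4385 = 2.9182446 × 10^-5.
Large: Wₕ = 0.29856066; term = 0.29856066²·(1 − 0.01614554)·1.67/142 = 0.001031393.
Sum = 0.0011875431.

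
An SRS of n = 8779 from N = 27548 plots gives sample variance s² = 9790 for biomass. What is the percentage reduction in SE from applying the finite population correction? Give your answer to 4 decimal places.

f = n/N = 8779/27548 = 0.31868012.
SE_no-fpc = √(s²/n) = 1.0560119; SE_fpc = √((1−f)s²/n) = 0.87165445.
Ratio = √(1−f) = 0.82542103. Reduction = 100·(1 − 0.82542103) = 17.4579%.

17.4579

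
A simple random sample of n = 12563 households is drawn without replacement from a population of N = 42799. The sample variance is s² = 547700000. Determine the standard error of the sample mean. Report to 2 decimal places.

Under SRS without replacement, Var(ȳ) = (1 − f)·s²/n with f = n/N = 12563/42799 = 0.29353490.
Var(ȳ) = (1 − 0.29353490)·547700000/12563 = 0.70646510·43596.275 = 30799.247.
SE(ȳ) = √(30799.247) = 175.50.

175.50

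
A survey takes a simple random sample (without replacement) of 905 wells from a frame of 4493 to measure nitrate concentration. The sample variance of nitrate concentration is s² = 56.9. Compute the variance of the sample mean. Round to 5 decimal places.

0.05021

Under SRS without replacement, Var(ȳ) = (1 − f)·s²/n with f = n/N = 905/4493 = 0.20142444.
Var(ȳ) = (1 − 0.20142444)·56.9/905 = 0.79857556·0.062872928 = 0.050208784.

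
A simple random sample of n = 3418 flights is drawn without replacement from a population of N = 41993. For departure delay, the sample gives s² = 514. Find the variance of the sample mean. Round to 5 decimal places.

Under SRS without replacement, Var(ȳ) = (1 − f)·s²/n with f = n/N = 3418/41993 = 0.08139452.
Var(ȳ) = (1 − 0.08139452)·514/3418 = 0.91860548·0.15038034 = 0.1381402.

0.13814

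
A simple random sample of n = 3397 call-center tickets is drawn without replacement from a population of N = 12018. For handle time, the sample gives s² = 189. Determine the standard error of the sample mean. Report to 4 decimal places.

0.1998

Under SRS without replacement, Var(ȳ) = (1 − f)·s²/n with f = n/N = 3397/12018 = 0.28265934.
Var(ȳ) = (1 − 0.28265934)·189/3397 = 0.71734066·0.055637327 = 0.039910917.
SE(ȳ) = √(0.039910917) = 0.1998.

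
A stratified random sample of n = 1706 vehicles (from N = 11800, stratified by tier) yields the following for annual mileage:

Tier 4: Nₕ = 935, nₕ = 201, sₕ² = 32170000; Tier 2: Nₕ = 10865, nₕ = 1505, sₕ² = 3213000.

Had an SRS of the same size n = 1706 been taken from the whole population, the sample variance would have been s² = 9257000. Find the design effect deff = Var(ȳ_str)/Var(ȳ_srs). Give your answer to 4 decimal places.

Var(ȳ_str) = Σ Wₕ²(1−fₕ)sₕ²/nₕ with Wₕ = Nₕ/11800:
  Tier 4: (935/11800)²·(1−201/935)·32170000/201 = 788.85768
  Tier 2: (10865/11800)²·(1−1505/10865)·3213000/1505 = 1559.2501
  → Var(ȳ_str) = 2348.1078.
Var(ȳ_srs) = (1 − 1706/11800)·9257000/1706 = 4641.6515.
deff = 2348.1078 / 4641.6515 = 0.5059.

0.5059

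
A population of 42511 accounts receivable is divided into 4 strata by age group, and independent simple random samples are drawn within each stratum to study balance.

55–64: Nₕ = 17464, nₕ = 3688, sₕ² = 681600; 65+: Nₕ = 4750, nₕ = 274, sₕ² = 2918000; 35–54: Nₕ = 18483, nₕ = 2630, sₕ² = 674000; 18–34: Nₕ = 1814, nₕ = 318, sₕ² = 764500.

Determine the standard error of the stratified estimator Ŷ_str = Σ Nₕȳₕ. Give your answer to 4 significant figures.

Var(Ŷ_str) = Σₕ Nₕ²(1 − fₕ)sₕ²/nₕ.
55–64: 17464²·(1 − 3688/17464)·681600/3688 = 4.4463693 × 10^10.
65+: 4750²·(1 − 274/4750)·2918000/274 = 2.2642189 × 10^11.
35–54: 18483²·(1 − 2630/18483)·674000/2630 = 7.5091032 × 10^10.
18–34: 1814²·(1 − 318/1814)·764500/318 = 6.5240795 × 10^9.
Sum = 3.5250069 × 10^11.
SE = √(3.5250069 × 10^11) = 593700.

593700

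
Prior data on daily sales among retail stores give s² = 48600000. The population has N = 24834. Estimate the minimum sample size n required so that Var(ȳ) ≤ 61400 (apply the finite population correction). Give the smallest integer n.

768

Without fpc, n₀ = s²/D = 48600000/61400 = 791.5309.
With fpc, (1 − n/N)·s²/n ≤ D requires n ≥ n₀/(1 + n₀/N) = 791.5309/(1 + 791.5309/24834) = 767.0818.
Rounding up, n = 768.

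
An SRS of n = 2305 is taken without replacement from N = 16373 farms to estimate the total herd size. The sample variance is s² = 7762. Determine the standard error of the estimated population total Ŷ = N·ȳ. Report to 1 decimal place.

27850.4

Var(Ŷ) = N²·Var(ȳ) = N²·(1 − n/N)·s²/n.
f = 2305/16373 = 0.14078055; Var(ȳ) = 0.85921945·7762/2305 = 2.8933889.
Var(Ŷ) = 16373² · 2.8933889 = 7.756456 × 10^8.
SE(Ŷ) = √(7.756456 × 10^8) = 27850.4.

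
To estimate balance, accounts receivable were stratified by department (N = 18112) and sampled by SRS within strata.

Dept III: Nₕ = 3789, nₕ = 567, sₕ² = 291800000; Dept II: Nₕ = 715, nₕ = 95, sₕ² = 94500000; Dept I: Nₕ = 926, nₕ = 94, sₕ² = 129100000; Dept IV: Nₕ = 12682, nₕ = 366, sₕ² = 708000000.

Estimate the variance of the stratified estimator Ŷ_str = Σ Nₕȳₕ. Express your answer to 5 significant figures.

Var(Ŷ_str) = Σₕ Nₕ²(1 − fₕ)sₕ²/nₕ.
Dept III: 3789²·(1 − 567/3789)·291800000/567 = 6.2827875 × 10^12.
Dept II: 715²·(1 − 95/715)·94500000/95 = 4.4096684 × 10^11.
Dept I: 926²·(1 − 94/926)·129100000/94 = 1.0581146 × 10^12.
Dept IV: 12682²·(1 − 366/12682)·708000000/366 = 3.0214096 × 10^14.
Sum = 3.0992283 × 10^14.

3.0992 × 10^14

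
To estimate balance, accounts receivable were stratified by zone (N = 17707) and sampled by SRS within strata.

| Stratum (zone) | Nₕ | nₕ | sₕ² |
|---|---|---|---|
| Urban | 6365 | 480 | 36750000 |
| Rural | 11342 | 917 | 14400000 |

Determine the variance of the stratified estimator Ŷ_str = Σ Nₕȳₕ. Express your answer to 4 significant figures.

Var(Ŷ_str) = Σₕ Nₕ²(1 − fₕ)sₕ²/nₕ.
Urban: 6365²·(1 − 480/6365)·36750000/480 = 2.86788 × 10^12.
Rural: 11342²·(1 − 917/11342)·14400000/917 = 1.8567732 × 10^12.
Sum = 4.7246532 × 10^12.

4.725 × 10^12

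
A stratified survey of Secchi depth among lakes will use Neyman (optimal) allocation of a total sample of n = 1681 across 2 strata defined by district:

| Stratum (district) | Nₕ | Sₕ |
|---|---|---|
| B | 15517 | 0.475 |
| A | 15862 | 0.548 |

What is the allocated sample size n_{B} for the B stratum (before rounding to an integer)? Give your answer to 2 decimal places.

771.34

Neyman allocation: nₕ = n·NₕSₕ / Σⱼ NⱼSⱼ.
Σ NⱼSⱼ = 15517·0.475 + 15862·0.548 = 16062.951.
n_{B} = 1681·15517·0.475 / 16062.951 = 771.34.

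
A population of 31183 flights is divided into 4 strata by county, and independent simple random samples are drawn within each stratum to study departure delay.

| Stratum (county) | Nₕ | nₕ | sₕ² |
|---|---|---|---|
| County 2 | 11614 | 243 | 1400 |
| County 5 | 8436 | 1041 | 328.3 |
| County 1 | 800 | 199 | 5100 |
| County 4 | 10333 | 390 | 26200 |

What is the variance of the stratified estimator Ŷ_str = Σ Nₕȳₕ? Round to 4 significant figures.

Var(Ŷ_str) = Σₕ Nₕ²(1 − fₕ)sₕ²/nₕ.
County 2: 11614²·(1 − 243/11614)·1400/243 = 7.608556 × 10^8.
County 5: 8436²·(1 − 1041/8436)·328.3/1041 = 1.9674101 × 10^7.
County 1: 800²·(1 − 199/800)·5100/199 = 1.232201 × 10^7.
County 4: 10333²·(1 − 390/10333)·26200/390 = 6.902089 × 10^9.
Sum = 7.6949407 × 10^9.

7.695 × 10^9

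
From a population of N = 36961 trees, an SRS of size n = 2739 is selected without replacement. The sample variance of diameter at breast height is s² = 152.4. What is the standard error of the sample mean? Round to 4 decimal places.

0.2270

Under SRS without replacement, Var(ȳ) = (1 − f)·s²/n with f = n/N = 2739/36961 = 0.07410514.
Var(ȳ) = (1 − 0.07410514)·152.4/2739 = 0.92589486·0.055640745 = 0.05151748.
SE(ȳ) = √(0.05151748) = 0.2270.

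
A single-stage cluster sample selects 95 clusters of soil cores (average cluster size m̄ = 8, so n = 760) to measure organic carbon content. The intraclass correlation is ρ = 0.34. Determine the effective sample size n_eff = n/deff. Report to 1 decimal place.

deff = 1 + (8 − 1)·0.34 = 1 + 2.38 = 3.38.
n_eff = 760 / 3.38 = 224.9.

224.9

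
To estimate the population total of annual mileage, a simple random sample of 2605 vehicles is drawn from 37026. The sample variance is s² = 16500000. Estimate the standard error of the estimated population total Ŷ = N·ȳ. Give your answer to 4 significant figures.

2.841 × 10^6

Var(Ŷ) = N²·Var(ȳ) = N²·(1 − n/N)·s²/n.
f = 2605/37026 = 0.07035597; Var(ȳ) = 0.92964403·16500000/2605 = 5888.3403.
Var(Ŷ) = 37026² · 5888.3403 = 8.072471 × 10^12.
SE(Ŷ) = √(8.072471 × 10^12) = 2.841 × 10^6.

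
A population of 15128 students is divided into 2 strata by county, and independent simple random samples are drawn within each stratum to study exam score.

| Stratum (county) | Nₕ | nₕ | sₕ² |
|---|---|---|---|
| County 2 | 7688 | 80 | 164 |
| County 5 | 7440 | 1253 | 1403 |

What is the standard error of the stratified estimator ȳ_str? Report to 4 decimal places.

Var(ȳ_str) = Σₕ Wₕ²(1 − fₕ)sₕ²/nₕ with Wₕ = Nₕ/N, N = 15128.
County 2: Wₕ = 0.50819672; term = 0.50819672²·(1 − 0.01040583)·164/80 = 0.52393174.
County 5: Wₕ = 0.49180328; term = 0.49180328²·(1 − 0.16841398)·1403/1253 = 0.22521464.
Sum = 0.74914638.
SE = √(0.74914638) = 0.8655.

0.8655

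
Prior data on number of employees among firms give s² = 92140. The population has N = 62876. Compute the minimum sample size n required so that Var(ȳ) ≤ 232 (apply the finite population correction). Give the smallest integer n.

Without fpc, n₀ = s²/D = 92140/232 = 397.1552.
With fpc, (1 − n/N)·s²/n ≤ D requires n ≥ n₀/(1 + n₀/N) = 397.1552/(1 + 397.1552/62876) = 394.6623.
Rounding up, n = 395.

395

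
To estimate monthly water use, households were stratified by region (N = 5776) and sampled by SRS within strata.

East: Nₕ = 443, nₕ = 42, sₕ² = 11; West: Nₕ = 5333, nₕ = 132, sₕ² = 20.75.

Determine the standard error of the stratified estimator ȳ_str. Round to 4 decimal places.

0.3634

Var(ȳ_str) = Σₕ Wₕ²(1 − fₕ)sₕ²/nₕ with Wₕ = Nₕ/N, N = 5776.
East: Wₕ = 0.07669668; term = 0.07669668²·(1 − 0.09480813)·11/42 = 0.0013945597.
West: Wₕ = 0.92330332; term = 0.92330332²·(1 − 0.02475155)·20.75/132 = 0.13069177.
Sum = 0.13208633.
SE = √(0.13208633) = 0.3634.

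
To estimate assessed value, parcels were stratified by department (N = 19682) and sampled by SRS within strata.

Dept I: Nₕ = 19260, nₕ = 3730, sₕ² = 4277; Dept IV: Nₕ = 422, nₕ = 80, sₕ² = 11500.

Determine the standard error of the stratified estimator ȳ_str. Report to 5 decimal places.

0.96898

Var(ȳ_str) = Σₕ Wₕ²(1 − fₕ)sₕ²/nₕ with Wₕ = Nₕ/N, N = 19682.
Dept I: Wₕ = 0.97855909; term = 0.97855909²·(1 − 0.19366563)·4277/3730 = 0.8853596.
Dept IV: Wₕ = 0.02144091; term = 0.02144091²·(1 − 0.18957346)·11500/80 = 0.053555978.
Sum = 0.93891558.
SE = √(0.93891558) = 0.96898.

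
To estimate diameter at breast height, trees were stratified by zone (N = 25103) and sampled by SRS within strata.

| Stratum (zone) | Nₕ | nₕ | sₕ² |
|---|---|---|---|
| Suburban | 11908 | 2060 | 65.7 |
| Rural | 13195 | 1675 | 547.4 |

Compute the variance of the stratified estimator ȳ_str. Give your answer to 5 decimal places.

Var(ȳ_str) = Σₕ Wₕ²(1 − fₕ)sₕ²/nₕ with Wₕ = Nₕ/N, N = 25103.
Suburban: Wₕ = 0.47436561; term = 0.47436561²·(1 − 0.17299295)·65.7/2060 = 0.0059351782.
Rural: Wₕ = 0.52563439; term = 0.52563439²·(1 − 0.12694202)·547.4/1675 = 0.078831648.
Sum = 0.084766826.

0.08477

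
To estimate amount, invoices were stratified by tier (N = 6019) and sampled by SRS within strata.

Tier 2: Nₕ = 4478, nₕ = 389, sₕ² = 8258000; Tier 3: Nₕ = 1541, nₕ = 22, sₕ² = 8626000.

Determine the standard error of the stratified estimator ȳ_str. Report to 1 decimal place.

189.9

Var(ȳ_str) = Σₕ Wₕ²(1 − fₕ)sₕ²/nₕ with Wₕ = Nₕ/N, N = 6019.
Tier 2: Wₕ = 0.74397740; term = 0.74397740²·(1 − 0.08686914)·8258000/389 = 10729.458.
Tier 3: Wₕ = 0.25602260; term = 0.25602260²·(1 − 0.01427644)·8626000/22 = 25333.693.
Sum = 36063.151.
SE = √(36063.151) = 189.9.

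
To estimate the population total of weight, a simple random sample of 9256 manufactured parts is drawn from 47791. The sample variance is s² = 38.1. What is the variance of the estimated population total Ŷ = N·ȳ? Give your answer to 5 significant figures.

Var(Ŷ) = N²·Var(ȳ) = N²·(1 − n/N)·s²/n.
f = 9256/47791 = 0.19367663; Var(ȳ) = 0.80632337·38.1/9256 = 0.0033190277.
Var(Ŷ) = 47791² · 0.0033190277 = 7.5805918 × 10^6.

7.5806 × 10^6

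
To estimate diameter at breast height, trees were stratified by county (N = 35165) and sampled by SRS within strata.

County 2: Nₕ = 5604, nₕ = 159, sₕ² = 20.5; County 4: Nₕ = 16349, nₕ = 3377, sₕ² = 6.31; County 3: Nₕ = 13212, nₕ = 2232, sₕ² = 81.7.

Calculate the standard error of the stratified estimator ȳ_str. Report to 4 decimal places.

0.0883

Var(ȳ_str) = Σₕ Wₕ²(1 − fₕ)sₕ²/nₕ with Wₕ = Nₕ/N, N = 35165.
County 2: Wₕ = 0.15936300; term = 0.15936300²·(1 − 0.02837259)·20.5/159 = 0.0031814969.
County 4: Wₕ = 0.46492251; term = 0.46492251²·(1 − 0.20655698)·6.31/3377 = 3.20461 × 10^-4.
County 3: Wₕ = 0.37571449; term = 0.37571449²·(1 − 0.16893733)·81.7/2232 = 0.0042941531.
Sum = 0.007796111.
SE = √(0.007796111) = 0.0883.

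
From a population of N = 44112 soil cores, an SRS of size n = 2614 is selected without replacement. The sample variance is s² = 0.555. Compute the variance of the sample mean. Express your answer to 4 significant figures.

Under SRS without replacement, Var(ȳ) = (1 − f)·s²/n with f = n/N = 2614/44112 = 0.05925825.
Var(ȳ) = (1 − 0.05925825)·0.555/2614 = 0.94074175·2.1231829 × 10^-4 = 1.9973668 × 10^-4.

1.997 × 10^-4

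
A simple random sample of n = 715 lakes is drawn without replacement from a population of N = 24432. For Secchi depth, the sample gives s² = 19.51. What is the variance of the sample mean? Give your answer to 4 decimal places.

Under SRS without replacement, Var(ȳ) = (1 − f)·s²/n with f = n/N = 715/24432 = 0.02926490.
Var(ȳ) = (1 − 0.02926490)·19.51/715 = 0.97073510·0.027286713 = 0.02648817.

0.0265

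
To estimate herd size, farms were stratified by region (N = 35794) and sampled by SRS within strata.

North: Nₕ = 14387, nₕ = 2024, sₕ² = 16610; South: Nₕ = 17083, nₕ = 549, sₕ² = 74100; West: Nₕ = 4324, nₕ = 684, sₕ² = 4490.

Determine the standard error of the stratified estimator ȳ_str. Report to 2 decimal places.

Var(ȳ_str) = Σₕ Wₕ²(1 − fₕ)sₕ²/nₕ with Wₕ = Nₕ/N, N = 35794.
North: Wₕ = 0.40193887; term = 0.40193887²·(1 − 0.14068256)·16610/2024 = 1.139286.
South: Wₕ = 0.47725876; term = 0.47725876²·(1 − 0.03213721)·74100/549 = 29.755515.
West: Wₕ = 0.12080237; term = 0.12080237²·(1 − 0.15818686)·4490/684 = 0.080641174.
Sum = 30.975442.
SE = √(30.975442) = 5.57.

5.57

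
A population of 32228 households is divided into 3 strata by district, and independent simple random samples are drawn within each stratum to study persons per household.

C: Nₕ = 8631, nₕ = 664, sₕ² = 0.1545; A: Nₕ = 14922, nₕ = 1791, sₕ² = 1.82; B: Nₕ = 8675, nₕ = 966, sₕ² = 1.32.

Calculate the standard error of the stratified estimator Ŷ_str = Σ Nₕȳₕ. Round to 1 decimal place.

Var(Ŷ_str) = Σₕ Nₕ²(1 − fₕ)sₕ²/nₕ.
C: 8631²·(1 − 664/8631)·0.1545/664 = 15999.866.
A: 14922²·(1 − 1791/14922)·1.82/1791 = 199113.47.
B: 8675²·(1 − 966/8675)·1.32/966 = 91382.773.
Sum = 306496.11.
SE = √(306496.11) = 553.6.

553.6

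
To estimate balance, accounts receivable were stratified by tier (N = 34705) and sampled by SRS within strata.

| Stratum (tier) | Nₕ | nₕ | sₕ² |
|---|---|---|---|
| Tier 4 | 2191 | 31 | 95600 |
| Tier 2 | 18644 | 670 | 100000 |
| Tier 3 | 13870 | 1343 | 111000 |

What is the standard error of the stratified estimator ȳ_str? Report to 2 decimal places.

8.10

Var(ȳ_str) = Σₕ Wₕ²(1 − fₕ)sₕ²/nₕ with Wₕ = Nₕ/N, N = 34705.
Tier 4: Wₕ = 0.06313211; term = 0.06313211²·(1 − 0.01414879)·95600/31 = 12.117366.
Tier 2: Wₕ = 0.53721366; term = 0.53721366²·(1 − 0.03593649)·100000/670 = 41.526462.
Tier 3: Wₕ = 0.39965423; term = 0.39965423²·(1 − 0.09682769)·111000/1343 = 11.923024.
Sum = 65.566852.
SE = √(65.566852) = 8.10.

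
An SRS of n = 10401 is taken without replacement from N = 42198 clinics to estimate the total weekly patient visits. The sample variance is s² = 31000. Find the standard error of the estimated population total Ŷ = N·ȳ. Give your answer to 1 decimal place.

Var(Ŷ) = N²·Var(ȳ) = N²·(1 − n/N)·s²/n.
f = 10401/42198 = 0.24648088; Var(ȳ) = 0.75351912·31000/10401 = 2.2458507.
Var(Ŷ) = 42198² · 2.2458507 = 3.9991217 × 10^9.
SE(Ŷ) = √(3.9991217 × 10^9) = 63238.6.

63238.6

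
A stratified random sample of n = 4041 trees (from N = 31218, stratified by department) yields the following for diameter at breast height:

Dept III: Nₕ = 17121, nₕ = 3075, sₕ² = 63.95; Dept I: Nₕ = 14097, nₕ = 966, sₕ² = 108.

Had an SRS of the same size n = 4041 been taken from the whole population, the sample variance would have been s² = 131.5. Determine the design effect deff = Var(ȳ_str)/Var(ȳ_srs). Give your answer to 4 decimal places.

0.9307

Var(ȳ_str) = Σ Wₕ²(1−fₕ)sₕ²/nₕ with Wₕ = Nₕ/31218:
  Dept III: (17121/31218)²·(1−3075/17121)·63.95/3075 = 0.0051317686
  Dept I: (14097/31218)²·(1−966/14097)·108/966 = 0.021235426
  → Var(ȳ_str) = 0.026367195.
Var(ȳ_srs) = (1 − 4041/31218)·131.5/4041 = 0.028329137.
deff = 0.026367195 / 0.028329137 = 0.9307.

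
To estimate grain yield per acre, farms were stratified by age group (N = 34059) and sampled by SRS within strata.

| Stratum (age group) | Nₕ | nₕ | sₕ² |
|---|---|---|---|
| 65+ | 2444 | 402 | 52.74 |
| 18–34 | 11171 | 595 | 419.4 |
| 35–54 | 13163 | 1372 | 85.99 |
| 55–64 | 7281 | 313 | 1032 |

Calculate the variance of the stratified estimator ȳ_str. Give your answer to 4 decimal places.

Var(ȳ_str) = Σₕ Wₕ²(1 − fₕ)sₕ²/nₕ with Wₕ = Nₕ/N, N = 34059.
65+: Wₕ = 0.07175783; term = 0.07175783²·(1 − 0.16448445)·52.74/402 = 5.6442628 × 10^-4.
18–34: Wₕ = 0.32798966; term = 0.32798966²·(1 − 0.05326291)·419.4/595 = 0.07178954.
35–54: Wₕ = 0.38647641; term = 0.38647641²·(1 − 0.10423156)·85.99/1372 = 0.0083856276.
55–64: Wₕ = 0.21377609; term = 0.21377609²·(1 − 0.04298860)·1032/313 = 0.14420182.
Sum = 0.22494141.

0.2249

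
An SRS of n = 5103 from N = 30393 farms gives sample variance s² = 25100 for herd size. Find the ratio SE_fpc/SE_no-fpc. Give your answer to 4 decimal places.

0.9122

f = n/N = 5103/30393 = 0.16790050.
SE_no-fpc = √(s²/n) = 2.2178087; SE_fpc = √((1−f)s²/n) = 2.0230737.
Ratio = √(1−f) = 0.91219488.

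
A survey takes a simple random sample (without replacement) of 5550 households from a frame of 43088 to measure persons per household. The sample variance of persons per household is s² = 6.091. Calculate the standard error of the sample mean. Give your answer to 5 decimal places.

Under SRS without replacement, Var(ȳ) = (1 − f)·s²/n with f = n/N = 5550/43088 = 0.12880616.
Var(ȳ) = (1 − 0.12880616)·6.091/5550 = 0.87119384·0.0010974775 = 9.5611561 × 10^-4.
SE(ȳ) = √(9.5611561 × 10^-4) = 0.03092.

0.03092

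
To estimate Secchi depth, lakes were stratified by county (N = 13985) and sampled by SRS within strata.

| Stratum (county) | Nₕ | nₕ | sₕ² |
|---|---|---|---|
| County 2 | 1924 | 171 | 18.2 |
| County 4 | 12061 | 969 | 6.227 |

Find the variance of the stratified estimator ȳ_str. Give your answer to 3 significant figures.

Var(ȳ_str) = Σₕ Wₕ²(1 − fₕ)sₕ²/nₕ with Wₕ = Nₕ/N, N = 13985.
County 2: Wₕ = 0.13757597; term = 0.13757597²·(1 − 0.08887734)·18.2/171 = 0.0018354279.
County 4: Wₕ = 0.86242403; term = 0.86242403²·(1 − 0.08034160)·6.227/969 = 0.0043956522.
Sum = 0.0062310801.

0.00623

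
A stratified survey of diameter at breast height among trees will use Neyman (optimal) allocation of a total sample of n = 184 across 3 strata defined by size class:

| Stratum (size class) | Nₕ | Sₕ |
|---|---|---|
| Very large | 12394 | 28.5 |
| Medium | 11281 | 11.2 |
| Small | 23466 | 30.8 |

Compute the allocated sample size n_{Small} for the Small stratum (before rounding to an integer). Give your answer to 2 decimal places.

110.61

Neyman allocation: nₕ = n·NₕSₕ / Σⱼ NⱼSⱼ.
Σ NⱼSⱼ = 12394·28.5 + 11281·11.2 + 23466·30.8 = 1.202329 × 10^6.
n_{Small} = 184·23466·30.8 / (1.202329 × 10^6) = 110.61.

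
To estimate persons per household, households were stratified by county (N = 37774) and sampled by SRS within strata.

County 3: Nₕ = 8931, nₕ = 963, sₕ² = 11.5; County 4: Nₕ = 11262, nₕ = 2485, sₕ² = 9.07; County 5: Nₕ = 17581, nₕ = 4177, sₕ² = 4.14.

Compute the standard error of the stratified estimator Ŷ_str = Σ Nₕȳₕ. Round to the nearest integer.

Var(Ŷ_str) = Σₕ Nₕ²(1 − fₕ)sₕ²/nₕ.
County 3: 8931²·(1 − 963/8931)·11.5/963 = 849808.3.
County 4: 11262²·(1 − 2485/11262)·9.07/2485 = 360780.05.
County 5: 17581²·(1 − 4177/17581)·4.14/4177 = 233568.28.
Sum = 1.4441566 × 10^6.
SE = √(1.4441566 × 10^6) = 1202.

1202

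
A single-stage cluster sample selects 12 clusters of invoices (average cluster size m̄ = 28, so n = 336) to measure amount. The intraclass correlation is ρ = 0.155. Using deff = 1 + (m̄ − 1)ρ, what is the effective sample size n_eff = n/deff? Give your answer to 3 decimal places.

deff = 1 + (28 − 1)·0.155 = 1 + 4.185 = 5.185.
n_eff = 336 / 5.185 = 64.802.

64.802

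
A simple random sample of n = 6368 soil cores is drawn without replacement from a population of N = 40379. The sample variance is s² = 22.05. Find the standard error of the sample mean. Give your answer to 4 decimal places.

0.0540

Under SRS without replacement, Var(ȳ) = (1 − f)·s²/n with f = n/N = 6368/40379 = 0.15770574.
Var(ȳ) = (1 − 0.15770574)·22.05/6368 = 0.84229426·0.0034626256 = 0.0029165497.
SE(ȳ) = √(0.0029165497) = 0.0540.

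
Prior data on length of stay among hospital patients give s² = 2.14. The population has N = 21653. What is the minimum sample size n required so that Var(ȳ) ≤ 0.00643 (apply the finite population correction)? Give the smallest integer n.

328

Without fpc, n₀ = s²/D = 2.14/0.00643 = 332.8149.
With fpc, (1 − n/N)·s²/n ≤ D requires n ≥ n₀/(1 + n₀/N) = 332.8149/(1 + 332.8149/21653) = 327.7768.
Rounding up, n = 328.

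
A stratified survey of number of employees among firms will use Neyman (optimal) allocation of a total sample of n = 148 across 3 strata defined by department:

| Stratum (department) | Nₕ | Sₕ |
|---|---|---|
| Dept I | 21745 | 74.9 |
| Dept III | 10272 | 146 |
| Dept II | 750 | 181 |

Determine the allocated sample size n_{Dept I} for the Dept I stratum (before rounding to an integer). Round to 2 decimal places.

73.85

Neyman allocation: nₕ = n·NₕSₕ / Σⱼ NⱼSⱼ.
Σ NⱼSⱼ = 21745·74.9 + 10272·146 + 750·181 = 3.2641625 × 10^6.
n_{Dept I} = 148·21745·74.9 / (3.2641625 × 10^6) = 73.85.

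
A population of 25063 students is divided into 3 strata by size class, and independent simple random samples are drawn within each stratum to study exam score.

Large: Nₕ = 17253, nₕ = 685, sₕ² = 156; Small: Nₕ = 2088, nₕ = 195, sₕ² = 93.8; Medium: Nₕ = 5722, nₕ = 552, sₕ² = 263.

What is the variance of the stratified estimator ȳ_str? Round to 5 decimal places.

Var(ȳ_str) = Σₕ Wₕ²(1 − fₕ)sₕ²/nₕ with Wₕ = Nₕ/N, N = 25063.
Large: Wₕ = 0.68838527; term = 0.68838527²·(1 − 0.03970324)·156/685 = 0.10363409.
Small: Wₕ = 0.08331006; term = 0.08331006²·(1 − 0.09339080)·93.8/195 = 0.0030267965.
Medium: Wₕ = 0.22830467; term = 0.22830467²·(1 − 0.09646977)·263/552 = 0.022438249.
Sum = 0.12909914.

0.12910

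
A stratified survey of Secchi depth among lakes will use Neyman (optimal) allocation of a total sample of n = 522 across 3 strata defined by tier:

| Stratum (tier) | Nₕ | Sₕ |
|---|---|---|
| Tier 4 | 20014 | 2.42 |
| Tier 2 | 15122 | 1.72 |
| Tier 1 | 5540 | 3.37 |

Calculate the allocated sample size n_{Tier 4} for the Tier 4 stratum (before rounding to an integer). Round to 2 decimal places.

Neyman allocation: nₕ = n·NₕSₕ / Σⱼ NⱼSⱼ.
Σ NⱼSⱼ = 20014·2.42 + 15122·1.72 + 5540·3.37 = 93113.52.
n_{Tier 4} = 522·20014·2.42 / 93113.52 = 271.52.

271.52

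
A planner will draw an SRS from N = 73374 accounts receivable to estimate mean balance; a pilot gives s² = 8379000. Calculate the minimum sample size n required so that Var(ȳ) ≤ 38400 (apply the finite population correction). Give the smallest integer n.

Without fpc, n₀ = s²/D = 8379000/38400 = 218.2031.
With fpc, (1 − n/N)·s²/n ≤ D requires n ≥ n₀/(1 + n₀/N) = 218.2031/(1 + 218.2031/73374) = 217.5561.
Rounding up, n = 218.

218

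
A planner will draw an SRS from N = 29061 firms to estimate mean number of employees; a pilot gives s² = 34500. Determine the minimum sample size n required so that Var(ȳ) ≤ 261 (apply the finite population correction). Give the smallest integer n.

Without fpc, n₀ = s²/D = 34500/261 = 132.1839.
With fpc, (1 − n/N)·s²/n ≤ D requires n ≥ n₀/(1 + n₀/N) = 132.1839/(1 + 132.1839/29061) = 131.5854.
Rounding up, n = 132.

132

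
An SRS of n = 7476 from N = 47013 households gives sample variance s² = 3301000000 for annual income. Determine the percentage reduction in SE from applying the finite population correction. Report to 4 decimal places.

8.2950

f = n/N = 7476/47013 = 0.15901985.
SE_no-fpc = √(s²/n) = 664.48949; SE_fpc = √((1−f)s²/n) = 609.36989.
Ratio = √(1−f) = 0.91704970. Reduction = 100·(1 − 0.91704970) = 8.2950%.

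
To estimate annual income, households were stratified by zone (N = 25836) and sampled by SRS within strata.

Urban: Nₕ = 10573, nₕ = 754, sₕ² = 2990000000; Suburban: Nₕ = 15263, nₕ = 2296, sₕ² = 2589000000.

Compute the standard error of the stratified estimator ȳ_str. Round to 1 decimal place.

975.2

Var(ȳ_str) = Σₕ Wₕ²(1 − fₕ)sₕ²/nₕ with Wₕ = Nₕ/N, N = 25836.
Urban: Wₕ = 0.40923518; term = 0.40923518²·(1 − 0.07131372)·2990000000/754 = 616757.99.
Suburban: Wₕ = 0.59076482; term = 0.59076482²·(1 − 0.15042914)·2589000000/2296 = 334340.53.
Sum = 951098.52.
SE = √(951098.52) = 975.2.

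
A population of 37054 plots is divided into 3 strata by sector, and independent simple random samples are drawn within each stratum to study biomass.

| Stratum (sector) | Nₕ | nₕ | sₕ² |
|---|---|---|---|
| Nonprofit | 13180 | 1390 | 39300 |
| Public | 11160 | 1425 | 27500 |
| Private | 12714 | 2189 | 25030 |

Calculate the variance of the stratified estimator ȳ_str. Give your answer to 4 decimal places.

Var(ȳ_str) = Σₕ Wₕ²(1 − fₕ)sₕ²/nₕ with Wₕ = Nₕ/N, N = 37054.
Nonprofit: Wₕ = 0.35569709; term = 0.35569709²·(1 − 0.10546282)·39300/1390 = 3.1999027.
Public: Wₕ = 0.30118206; term = 0.30118206²·(1 − 0.12768817)·27500/1425 = 1.5270308.
Private: Wₕ = 0.34312085; term = 0.34312085²·(1 − 0.17217241)·25030/2189 = 1.1144208.
Sum = 5.8413543.

5.8414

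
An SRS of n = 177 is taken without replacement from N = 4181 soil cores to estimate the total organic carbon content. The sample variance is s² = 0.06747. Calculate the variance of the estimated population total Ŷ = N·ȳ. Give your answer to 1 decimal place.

Var(Ŷ) = N²·Var(ȳ) = N²·(1 − n/N)·s²/n.
f = 177/4181 = 0.04233437; Var(ȳ) = 0.95766563·0.06747/177 = 3.6504915 × 10^-4.
Var(Ŷ) = 4181² · (3.6504915 × 10^-4) = 6381.3369.

6381.3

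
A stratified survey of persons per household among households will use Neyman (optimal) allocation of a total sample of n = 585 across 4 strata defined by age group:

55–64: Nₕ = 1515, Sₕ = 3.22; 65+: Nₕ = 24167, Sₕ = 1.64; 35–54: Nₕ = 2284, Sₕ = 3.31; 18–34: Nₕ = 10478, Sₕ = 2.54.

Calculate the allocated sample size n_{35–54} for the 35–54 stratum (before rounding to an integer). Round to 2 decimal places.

Neyman allocation: nₕ = n·NₕSₕ / Σⱼ NⱼSⱼ.
Σ NⱼSⱼ = 1515·3.22 + 24167·1.64 + 2284·3.31 + 10478·2.54 = 78686.34.
n_{35–54} = 585·2284·3.31 / 78686.34 = 56.21.

56.21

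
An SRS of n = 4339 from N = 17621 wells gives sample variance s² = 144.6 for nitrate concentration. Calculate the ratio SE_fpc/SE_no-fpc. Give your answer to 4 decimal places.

0.8682

f = n/N = 4339/17621 = 0.24624028.
SE_no-fpc = √(s²/n) = 0.18255315; SE_fpc = √((1−f)s²/n) = 0.15849143.
Ratio = √(1−f) = 0.86819336.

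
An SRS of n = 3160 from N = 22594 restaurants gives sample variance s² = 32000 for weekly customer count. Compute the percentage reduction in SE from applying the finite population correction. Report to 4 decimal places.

f = n/N = 3160/22594 = 0.13986014.
SE_no-fpc = √(s²/n) = 3.1822291; SE_fpc = √((1−f)s²/n) = 2.9513179.
Ratio = √(1−f) = 0.92743725. Reduction = 100·(1 − 0.92743725) = 7.2563%.

7.2563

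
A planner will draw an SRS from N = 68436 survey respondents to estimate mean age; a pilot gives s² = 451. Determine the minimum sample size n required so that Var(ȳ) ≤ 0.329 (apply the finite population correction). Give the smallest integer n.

1344

Without fpc, n₀ = s²/D = 451/0.329 = 1370.8207.
With fpc, (1 − n/N)·s²/n ≤ D requires n ≥ n₀/(1 + n₀/N) = 1370.8207/(1 + 1370.8207/68436) = 1343.9014.
Rounding up, n = 1344.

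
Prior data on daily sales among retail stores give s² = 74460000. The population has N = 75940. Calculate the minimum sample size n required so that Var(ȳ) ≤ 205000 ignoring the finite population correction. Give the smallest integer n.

Without fpc, n₀ = s²/D = 74460000/205000 = 363.2195.
Rounding up, n = 364.

364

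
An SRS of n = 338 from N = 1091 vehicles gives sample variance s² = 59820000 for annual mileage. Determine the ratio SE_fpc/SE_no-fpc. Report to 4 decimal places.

f = n/N = 338/1091 = 0.30980752.
SE_no-fpc = √(s²/n) = 420.69258; SE_fpc = √((1−f)s²/n) = 349.50224.
Ratio = √(1−f) = 0.83077824.

0.8308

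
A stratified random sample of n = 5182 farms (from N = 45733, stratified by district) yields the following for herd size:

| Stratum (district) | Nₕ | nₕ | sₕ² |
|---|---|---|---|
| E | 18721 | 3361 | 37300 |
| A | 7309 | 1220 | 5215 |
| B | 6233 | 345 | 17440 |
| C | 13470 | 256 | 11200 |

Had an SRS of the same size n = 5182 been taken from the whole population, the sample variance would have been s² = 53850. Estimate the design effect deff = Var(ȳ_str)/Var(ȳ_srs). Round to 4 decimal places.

Var(ȳ_str) = Σ Wₕ²(1−fₕ)sₕ²/nₕ with Wₕ = Nₕ/45733:
  E: (18721/45733)²·(1−3361/18721)·37300/3361 = 1.5258126
  A: (7309/45733)²·(1−1220/7309)·5215/1220 = 0.090957609
  B: (6233/45733)²·(1−345/6233)·17440/345 = 0.88701902
  C: (13470/45733)²·(1−256/13470)·11200/256 = 3.7232361
  → Var(ȳ_str) = 6.2270253.
Var(ȳ_srs) = (1 − 5182/45733)·53850/5182 = 9.2142539.
deff = 6.2270253 / 9.2142539 = 0.6758.

0.6758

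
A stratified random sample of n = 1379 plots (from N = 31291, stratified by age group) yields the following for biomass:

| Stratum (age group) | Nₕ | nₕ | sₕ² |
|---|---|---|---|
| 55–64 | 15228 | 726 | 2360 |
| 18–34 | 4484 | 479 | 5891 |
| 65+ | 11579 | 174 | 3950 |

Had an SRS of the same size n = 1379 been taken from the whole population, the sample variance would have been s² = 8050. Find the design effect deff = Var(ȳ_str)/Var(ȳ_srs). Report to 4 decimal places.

Var(ȳ_str) = Σ Wₕ²(1−fₕ)sₕ²/nₕ with Wₕ = Nₕ/31291:
  55–64: (15228/31291)²·(1−726/15228)·2360/726 = 0.73317436
  18–34: (4484/31291)²·(1−479/4484)·5891/479 = 0.22557073
  65+: (11579/31291)²·(1−174/11579)·3950/174 = 3.0617893
  → Var(ȳ_str) = 4.0205344.
Var(ȳ_srs) = (1 − 1379/31291)·8050/1379 = 5.580301.
deff = 4.0205344 / 5.580301 = 0.7205.

0.7205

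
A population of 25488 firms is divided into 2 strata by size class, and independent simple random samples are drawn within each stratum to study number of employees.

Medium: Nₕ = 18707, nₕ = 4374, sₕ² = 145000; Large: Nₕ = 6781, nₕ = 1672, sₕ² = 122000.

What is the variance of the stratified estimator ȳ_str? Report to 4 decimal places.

Var(ȳ_str) = Σₕ Wₕ²(1 − fₕ)sₕ²/nₕ with Wₕ = Nₕ/N, N = 25488.
Medium: Wₕ = 0.73395323; term = 0.73395323²·(1 − 0.23381622)·145000/4374 = 13.682295.
Large: Wₕ = 0.26604677; term = 0.26604677²·(1 − 0.24657130)·122000/1672 = 3.8911833.
Sum = 17.573478.

17.5735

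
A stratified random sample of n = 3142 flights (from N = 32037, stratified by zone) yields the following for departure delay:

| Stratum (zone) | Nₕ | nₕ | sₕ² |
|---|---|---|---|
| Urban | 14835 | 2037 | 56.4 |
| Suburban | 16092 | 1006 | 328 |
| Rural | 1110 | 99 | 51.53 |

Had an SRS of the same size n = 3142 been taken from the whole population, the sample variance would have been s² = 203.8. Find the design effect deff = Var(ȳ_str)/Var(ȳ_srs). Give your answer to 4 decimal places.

1.4155

Var(ȳ_str) = Σ Wₕ²(1−fₕ)sₕ²/nₕ with Wₕ = Nₕ/32037:
  Urban: (14835/32037)²·(1−2037/14835)·56.4/2037 = 0.005121699
  Suburban: (16092/32037)²·(1−1006/16092)·328/1006 = 0.077118098
  Rural: (1110/32037)²·(1−99/1110)·51.53/99 = 5.6910893 × 10^-4
  → Var(ȳ_str) = 0.082808906.
Var(ȳ_srs) = (1 − 3142/32037)·203.8/3142 = 0.05850175.
deff = 0.082808906 / 0.05850175 = 1.4155.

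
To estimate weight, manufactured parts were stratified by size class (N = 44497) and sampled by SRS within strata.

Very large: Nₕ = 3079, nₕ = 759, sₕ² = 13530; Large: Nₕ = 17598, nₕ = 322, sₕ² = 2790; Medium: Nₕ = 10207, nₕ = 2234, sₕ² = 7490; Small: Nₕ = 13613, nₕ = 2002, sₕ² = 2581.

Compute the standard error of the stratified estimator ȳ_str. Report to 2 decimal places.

1.28

Var(ȳ_str) = Σₕ Wₕ²(1 − fₕ)sₕ²/nₕ with Wₕ = Nₕ/N, N = 44497.
Very large: Wₕ = 0.06919568; term = 0.06919568²·(1 − 0.24650861)·13530/759 = 0.064312032.
Large: Wₕ = 0.39548734; term = 0.39548734²·(1 − 0.01829753)·2790/322 = 1.3304341.
Medium: Wₕ = 0.22938625; term = 0.22938625²·(1 − 0.21886940)·7490/2234 = 0.13780249.
Small: Wₕ = 0.30593074; term = 0.30593074²·(1 − 0.14706531)·2581/2002 = 0.10291672.
Sum = 1.6354653.
SE = √(1.6354653) = 1.28.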